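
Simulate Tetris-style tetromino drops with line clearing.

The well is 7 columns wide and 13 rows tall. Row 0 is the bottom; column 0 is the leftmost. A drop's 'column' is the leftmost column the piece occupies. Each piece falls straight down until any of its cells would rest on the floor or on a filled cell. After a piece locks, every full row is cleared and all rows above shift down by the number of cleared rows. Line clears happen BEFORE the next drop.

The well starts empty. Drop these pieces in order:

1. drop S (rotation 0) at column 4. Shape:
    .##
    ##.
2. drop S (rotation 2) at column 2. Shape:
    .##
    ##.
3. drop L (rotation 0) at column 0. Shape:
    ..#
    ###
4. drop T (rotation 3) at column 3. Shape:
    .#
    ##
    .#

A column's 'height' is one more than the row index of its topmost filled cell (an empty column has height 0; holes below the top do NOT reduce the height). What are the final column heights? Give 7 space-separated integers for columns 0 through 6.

Answer: 0 0 2 3 4 1 0

Derivation:
Drop 1: S rot0 at col 4 lands with bottom-row=0; cleared 0 line(s) (total 0); column heights now [0 0 0 0 1 2 2], max=2
Drop 2: S rot2 at col 2 lands with bottom-row=0; cleared 0 line(s) (total 0); column heights now [0 0 1 2 2 2 2], max=2
Drop 3: L rot0 at col 0 lands with bottom-row=1; cleared 1 line(s) (total 1); column heights now [0 0 2 1 1 1 0], max=2
Drop 4: T rot3 at col 3 lands with bottom-row=1; cleared 0 line(s) (total 1); column heights now [0 0 2 3 4 1 0], max=4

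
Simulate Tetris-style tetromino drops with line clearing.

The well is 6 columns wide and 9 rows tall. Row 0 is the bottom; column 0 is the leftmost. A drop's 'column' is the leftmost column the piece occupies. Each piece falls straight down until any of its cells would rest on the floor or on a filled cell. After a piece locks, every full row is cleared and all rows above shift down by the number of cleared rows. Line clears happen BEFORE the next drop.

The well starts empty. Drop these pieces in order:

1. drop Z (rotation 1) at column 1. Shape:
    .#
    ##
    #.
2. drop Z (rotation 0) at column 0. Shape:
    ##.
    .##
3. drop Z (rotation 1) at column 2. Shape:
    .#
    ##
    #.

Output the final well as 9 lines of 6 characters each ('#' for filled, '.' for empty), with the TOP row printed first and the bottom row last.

Answer: ......
......
...#..
..##..
###...
.##...
..#...
.##...
.#....

Derivation:
Drop 1: Z rot1 at col 1 lands with bottom-row=0; cleared 0 line(s) (total 0); column heights now [0 2 3 0 0 0], max=3
Drop 2: Z rot0 at col 0 lands with bottom-row=3; cleared 0 line(s) (total 0); column heights now [5 5 4 0 0 0], max=5
Drop 3: Z rot1 at col 2 lands with bottom-row=4; cleared 0 line(s) (total 0); column heights now [5 5 6 7 0 0], max=7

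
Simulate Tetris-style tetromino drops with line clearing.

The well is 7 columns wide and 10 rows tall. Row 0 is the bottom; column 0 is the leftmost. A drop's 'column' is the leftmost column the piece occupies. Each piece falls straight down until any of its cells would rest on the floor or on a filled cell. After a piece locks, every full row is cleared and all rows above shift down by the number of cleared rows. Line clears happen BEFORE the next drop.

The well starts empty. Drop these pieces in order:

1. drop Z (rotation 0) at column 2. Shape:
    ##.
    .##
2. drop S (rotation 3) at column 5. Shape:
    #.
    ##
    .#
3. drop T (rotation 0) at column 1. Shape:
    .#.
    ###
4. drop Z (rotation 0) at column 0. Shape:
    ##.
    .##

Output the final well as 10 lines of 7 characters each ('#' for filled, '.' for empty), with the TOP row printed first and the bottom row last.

Drop 1: Z rot0 at col 2 lands with bottom-row=0; cleared 0 line(s) (total 0); column heights now [0 0 2 2 1 0 0], max=2
Drop 2: S rot3 at col 5 lands with bottom-row=0; cleared 0 line(s) (total 0); column heights now [0 0 2 2 1 3 2], max=3
Drop 3: T rot0 at col 1 lands with bottom-row=2; cleared 0 line(s) (total 0); column heights now [0 3 4 3 1 3 2], max=4
Drop 4: Z rot0 at col 0 lands with bottom-row=4; cleared 0 line(s) (total 0); column heights now [6 6 5 3 1 3 2], max=6

Answer: .......
.......
.......
.......
##.....
.##....
..#....
.###.#.
..##.##
...##.#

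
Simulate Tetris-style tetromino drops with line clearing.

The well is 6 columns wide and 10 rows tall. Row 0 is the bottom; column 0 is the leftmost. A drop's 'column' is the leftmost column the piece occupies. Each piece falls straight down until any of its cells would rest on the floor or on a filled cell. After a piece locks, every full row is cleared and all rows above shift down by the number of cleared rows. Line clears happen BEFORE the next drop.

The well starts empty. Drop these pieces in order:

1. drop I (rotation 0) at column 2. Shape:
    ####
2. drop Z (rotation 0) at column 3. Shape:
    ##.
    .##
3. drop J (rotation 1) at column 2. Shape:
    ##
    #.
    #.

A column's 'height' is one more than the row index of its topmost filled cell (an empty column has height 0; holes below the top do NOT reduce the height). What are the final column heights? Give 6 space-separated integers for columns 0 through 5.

Answer: 0 0 4 4 3 2

Derivation:
Drop 1: I rot0 at col 2 lands with bottom-row=0; cleared 0 line(s) (total 0); column heights now [0 0 1 1 1 1], max=1
Drop 2: Z rot0 at col 3 lands with bottom-row=1; cleared 0 line(s) (total 0); column heights now [0 0 1 3 3 2], max=3
Drop 3: J rot1 at col 2 lands with bottom-row=1; cleared 0 line(s) (total 0); column heights now [0 0 4 4 3 2], max=4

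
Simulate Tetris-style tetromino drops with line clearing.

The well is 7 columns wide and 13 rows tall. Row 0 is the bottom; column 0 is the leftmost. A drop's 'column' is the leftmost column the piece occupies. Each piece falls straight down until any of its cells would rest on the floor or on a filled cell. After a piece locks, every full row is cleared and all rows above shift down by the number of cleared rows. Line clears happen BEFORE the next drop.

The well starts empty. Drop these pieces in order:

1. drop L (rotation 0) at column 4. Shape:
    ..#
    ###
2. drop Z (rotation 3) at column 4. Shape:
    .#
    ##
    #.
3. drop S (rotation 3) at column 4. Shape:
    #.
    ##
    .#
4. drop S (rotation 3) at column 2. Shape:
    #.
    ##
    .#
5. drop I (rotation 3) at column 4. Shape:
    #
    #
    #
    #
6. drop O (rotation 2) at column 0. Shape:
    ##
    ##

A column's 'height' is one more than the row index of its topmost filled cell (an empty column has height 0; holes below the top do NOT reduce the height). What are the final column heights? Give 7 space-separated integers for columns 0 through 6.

Answer: 2 2 3 2 11 6 2

Derivation:
Drop 1: L rot0 at col 4 lands with bottom-row=0; cleared 0 line(s) (total 0); column heights now [0 0 0 0 1 1 2], max=2
Drop 2: Z rot3 at col 4 lands with bottom-row=1; cleared 0 line(s) (total 0); column heights now [0 0 0 0 3 4 2], max=4
Drop 3: S rot3 at col 4 lands with bottom-row=4; cleared 0 line(s) (total 0); column heights now [0 0 0 0 7 6 2], max=7
Drop 4: S rot3 at col 2 lands with bottom-row=0; cleared 0 line(s) (total 0); column heights now [0 0 3 2 7 6 2], max=7
Drop 5: I rot3 at col 4 lands with bottom-row=7; cleared 0 line(s) (total 0); column heights now [0 0 3 2 11 6 2], max=11
Drop 6: O rot2 at col 0 lands with bottom-row=0; cleared 0 line(s) (total 0); column heights now [2 2 3 2 11 6 2], max=11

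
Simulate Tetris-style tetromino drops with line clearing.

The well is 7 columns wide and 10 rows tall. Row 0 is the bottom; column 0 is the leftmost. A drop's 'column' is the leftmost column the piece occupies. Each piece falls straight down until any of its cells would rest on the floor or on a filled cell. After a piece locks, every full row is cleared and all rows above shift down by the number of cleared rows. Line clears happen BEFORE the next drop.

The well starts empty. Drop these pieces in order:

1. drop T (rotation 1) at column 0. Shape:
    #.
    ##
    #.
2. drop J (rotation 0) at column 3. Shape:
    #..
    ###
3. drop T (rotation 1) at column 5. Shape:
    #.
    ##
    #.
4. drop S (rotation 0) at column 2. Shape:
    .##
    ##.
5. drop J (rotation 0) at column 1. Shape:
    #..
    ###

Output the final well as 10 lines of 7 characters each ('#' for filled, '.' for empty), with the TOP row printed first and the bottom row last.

Answer: .......
.......
.......
.......
.#.....
.###...
...###.
#.##.##
##.#.#.
#..###.

Derivation:
Drop 1: T rot1 at col 0 lands with bottom-row=0; cleared 0 line(s) (total 0); column heights now [3 2 0 0 0 0 0], max=3
Drop 2: J rot0 at col 3 lands with bottom-row=0; cleared 0 line(s) (total 0); column heights now [3 2 0 2 1 1 0], max=3
Drop 3: T rot1 at col 5 lands with bottom-row=1; cleared 0 line(s) (total 0); column heights now [3 2 0 2 1 4 3], max=4
Drop 4: S rot0 at col 2 lands with bottom-row=2; cleared 0 line(s) (total 0); column heights now [3 2 3 4 4 4 3], max=4
Drop 5: J rot0 at col 1 lands with bottom-row=4; cleared 0 line(s) (total 0); column heights now [3 6 5 5 4 4 3], max=6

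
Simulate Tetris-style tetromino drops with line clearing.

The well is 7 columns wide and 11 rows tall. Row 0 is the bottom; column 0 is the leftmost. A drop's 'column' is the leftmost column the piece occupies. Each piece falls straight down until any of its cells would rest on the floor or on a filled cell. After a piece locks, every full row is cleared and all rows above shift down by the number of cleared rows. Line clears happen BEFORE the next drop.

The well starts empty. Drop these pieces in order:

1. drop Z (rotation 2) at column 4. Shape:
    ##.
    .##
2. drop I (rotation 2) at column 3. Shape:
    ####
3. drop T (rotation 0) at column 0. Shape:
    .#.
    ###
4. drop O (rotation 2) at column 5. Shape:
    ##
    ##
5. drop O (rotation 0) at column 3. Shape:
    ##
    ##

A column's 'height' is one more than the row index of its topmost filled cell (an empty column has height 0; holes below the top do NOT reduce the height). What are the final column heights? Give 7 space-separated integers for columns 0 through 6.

Drop 1: Z rot2 at col 4 lands with bottom-row=0; cleared 0 line(s) (total 0); column heights now [0 0 0 0 2 2 1], max=2
Drop 2: I rot2 at col 3 lands with bottom-row=2; cleared 0 line(s) (total 0); column heights now [0 0 0 3 3 3 3], max=3
Drop 3: T rot0 at col 0 lands with bottom-row=0; cleared 0 line(s) (total 0); column heights now [1 2 1 3 3 3 3], max=3
Drop 4: O rot2 at col 5 lands with bottom-row=3; cleared 0 line(s) (total 0); column heights now [1 2 1 3 3 5 5], max=5
Drop 5: O rot0 at col 3 lands with bottom-row=3; cleared 0 line(s) (total 0); column heights now [1 2 1 5 5 5 5], max=5

Answer: 1 2 1 5 5 5 5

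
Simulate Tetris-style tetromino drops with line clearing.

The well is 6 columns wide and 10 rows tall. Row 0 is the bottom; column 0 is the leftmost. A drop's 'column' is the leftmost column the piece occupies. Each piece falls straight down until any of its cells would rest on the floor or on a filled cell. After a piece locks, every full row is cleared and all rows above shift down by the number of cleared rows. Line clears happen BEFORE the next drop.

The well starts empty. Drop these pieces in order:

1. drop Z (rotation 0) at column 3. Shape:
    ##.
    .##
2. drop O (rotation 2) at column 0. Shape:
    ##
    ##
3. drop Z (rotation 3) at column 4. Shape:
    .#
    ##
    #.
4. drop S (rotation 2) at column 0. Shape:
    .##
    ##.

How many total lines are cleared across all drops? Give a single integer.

Drop 1: Z rot0 at col 3 lands with bottom-row=0; cleared 0 line(s) (total 0); column heights now [0 0 0 2 2 1], max=2
Drop 2: O rot2 at col 0 lands with bottom-row=0; cleared 0 line(s) (total 0); column heights now [2 2 0 2 2 1], max=2
Drop 3: Z rot3 at col 4 lands with bottom-row=2; cleared 0 line(s) (total 0); column heights now [2 2 0 2 4 5], max=5
Drop 4: S rot2 at col 0 lands with bottom-row=2; cleared 0 line(s) (total 0); column heights now [3 4 4 2 4 5], max=5

Answer: 0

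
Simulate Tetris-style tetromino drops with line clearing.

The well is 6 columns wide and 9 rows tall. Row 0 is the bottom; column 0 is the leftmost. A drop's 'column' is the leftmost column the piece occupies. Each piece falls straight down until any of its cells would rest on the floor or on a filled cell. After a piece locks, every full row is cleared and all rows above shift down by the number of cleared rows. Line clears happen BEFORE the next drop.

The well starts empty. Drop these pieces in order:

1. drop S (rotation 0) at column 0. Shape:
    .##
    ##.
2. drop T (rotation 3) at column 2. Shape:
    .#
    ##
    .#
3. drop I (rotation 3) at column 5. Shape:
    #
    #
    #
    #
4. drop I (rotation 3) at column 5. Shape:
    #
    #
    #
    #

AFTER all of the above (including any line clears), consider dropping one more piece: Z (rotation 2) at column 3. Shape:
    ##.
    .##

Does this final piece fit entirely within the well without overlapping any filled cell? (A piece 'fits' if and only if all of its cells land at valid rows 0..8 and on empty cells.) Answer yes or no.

Drop 1: S rot0 at col 0 lands with bottom-row=0; cleared 0 line(s) (total 0); column heights now [1 2 2 0 0 0], max=2
Drop 2: T rot3 at col 2 lands with bottom-row=1; cleared 0 line(s) (total 0); column heights now [1 2 3 4 0 0], max=4
Drop 3: I rot3 at col 5 lands with bottom-row=0; cleared 0 line(s) (total 0); column heights now [1 2 3 4 0 4], max=4
Drop 4: I rot3 at col 5 lands with bottom-row=4; cleared 0 line(s) (total 0); column heights now [1 2 3 4 0 8], max=8
Test piece Z rot2 at col 3 (width 3): heights before test = [1 2 3 4 0 8]; fits = False

Answer: no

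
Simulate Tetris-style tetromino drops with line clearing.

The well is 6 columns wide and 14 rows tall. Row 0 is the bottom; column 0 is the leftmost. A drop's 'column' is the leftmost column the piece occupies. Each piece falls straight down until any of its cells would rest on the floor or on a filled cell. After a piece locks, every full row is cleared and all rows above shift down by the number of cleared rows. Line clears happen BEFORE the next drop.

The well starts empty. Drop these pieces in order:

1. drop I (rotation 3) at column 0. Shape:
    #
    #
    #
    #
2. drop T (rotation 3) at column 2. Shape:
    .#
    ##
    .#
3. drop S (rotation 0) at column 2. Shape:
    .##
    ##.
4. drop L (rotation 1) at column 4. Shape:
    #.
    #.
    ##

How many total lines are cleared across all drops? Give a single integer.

Answer: 0

Derivation:
Drop 1: I rot3 at col 0 lands with bottom-row=0; cleared 0 line(s) (total 0); column heights now [4 0 0 0 0 0], max=4
Drop 2: T rot3 at col 2 lands with bottom-row=0; cleared 0 line(s) (total 0); column heights now [4 0 2 3 0 0], max=4
Drop 3: S rot0 at col 2 lands with bottom-row=3; cleared 0 line(s) (total 0); column heights now [4 0 4 5 5 0], max=5
Drop 4: L rot1 at col 4 lands with bottom-row=5; cleared 0 line(s) (total 0); column heights now [4 0 4 5 8 6], max=8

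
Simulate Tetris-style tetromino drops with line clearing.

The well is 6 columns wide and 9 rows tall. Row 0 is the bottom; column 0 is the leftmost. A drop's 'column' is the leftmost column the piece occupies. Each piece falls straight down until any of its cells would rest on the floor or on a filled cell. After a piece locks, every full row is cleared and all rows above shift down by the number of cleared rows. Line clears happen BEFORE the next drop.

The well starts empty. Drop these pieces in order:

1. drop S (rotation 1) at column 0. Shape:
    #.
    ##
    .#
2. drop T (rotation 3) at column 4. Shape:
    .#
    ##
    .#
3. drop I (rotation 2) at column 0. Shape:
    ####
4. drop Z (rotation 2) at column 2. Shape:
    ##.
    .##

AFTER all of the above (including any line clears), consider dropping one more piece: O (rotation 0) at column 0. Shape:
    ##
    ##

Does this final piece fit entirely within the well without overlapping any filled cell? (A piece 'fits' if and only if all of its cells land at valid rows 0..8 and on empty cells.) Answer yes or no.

Drop 1: S rot1 at col 0 lands with bottom-row=0; cleared 0 line(s) (total 0); column heights now [3 2 0 0 0 0], max=3
Drop 2: T rot3 at col 4 lands with bottom-row=0; cleared 0 line(s) (total 0); column heights now [3 2 0 0 2 3], max=3
Drop 3: I rot2 at col 0 lands with bottom-row=3; cleared 0 line(s) (total 0); column heights now [4 4 4 4 2 3], max=4
Drop 4: Z rot2 at col 2 lands with bottom-row=4; cleared 0 line(s) (total 0); column heights now [4 4 6 6 5 3], max=6
Test piece O rot0 at col 0 (width 2): heights before test = [4 4 6 6 5 3]; fits = True

Answer: yes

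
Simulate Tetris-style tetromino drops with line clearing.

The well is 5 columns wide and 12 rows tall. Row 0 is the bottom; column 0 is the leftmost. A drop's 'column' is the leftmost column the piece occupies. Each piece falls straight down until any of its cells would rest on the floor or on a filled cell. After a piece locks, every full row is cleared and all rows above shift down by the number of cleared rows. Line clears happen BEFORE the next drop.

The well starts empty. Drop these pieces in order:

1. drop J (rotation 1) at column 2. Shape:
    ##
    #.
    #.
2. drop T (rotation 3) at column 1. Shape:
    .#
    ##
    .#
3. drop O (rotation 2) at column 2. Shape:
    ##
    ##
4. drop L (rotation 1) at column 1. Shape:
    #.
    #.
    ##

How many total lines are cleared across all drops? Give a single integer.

Drop 1: J rot1 at col 2 lands with bottom-row=0; cleared 0 line(s) (total 0); column heights now [0 0 3 3 0], max=3
Drop 2: T rot3 at col 1 lands with bottom-row=3; cleared 0 line(s) (total 0); column heights now [0 5 6 3 0], max=6
Drop 3: O rot2 at col 2 lands with bottom-row=6; cleared 0 line(s) (total 0); column heights now [0 5 8 8 0], max=8
Drop 4: L rot1 at col 1 lands with bottom-row=8; cleared 0 line(s) (total 0); column heights now [0 11 9 8 0], max=11

Answer: 0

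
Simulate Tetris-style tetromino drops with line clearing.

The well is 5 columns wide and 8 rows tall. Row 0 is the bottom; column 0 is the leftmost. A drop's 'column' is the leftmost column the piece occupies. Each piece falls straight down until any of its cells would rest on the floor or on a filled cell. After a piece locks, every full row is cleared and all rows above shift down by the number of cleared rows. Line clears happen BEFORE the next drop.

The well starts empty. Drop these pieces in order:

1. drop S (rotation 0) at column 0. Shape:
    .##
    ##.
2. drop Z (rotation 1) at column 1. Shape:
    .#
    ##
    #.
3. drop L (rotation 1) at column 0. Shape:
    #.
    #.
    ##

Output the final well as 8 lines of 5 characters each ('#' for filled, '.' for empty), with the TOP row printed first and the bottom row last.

Answer: .....
#....
#....
###..
.##..
.#...
.##..
##...

Derivation:
Drop 1: S rot0 at col 0 lands with bottom-row=0; cleared 0 line(s) (total 0); column heights now [1 2 2 0 0], max=2
Drop 2: Z rot1 at col 1 lands with bottom-row=2; cleared 0 line(s) (total 0); column heights now [1 4 5 0 0], max=5
Drop 3: L rot1 at col 0 lands with bottom-row=4; cleared 0 line(s) (total 0); column heights now [7 5 5 0 0], max=7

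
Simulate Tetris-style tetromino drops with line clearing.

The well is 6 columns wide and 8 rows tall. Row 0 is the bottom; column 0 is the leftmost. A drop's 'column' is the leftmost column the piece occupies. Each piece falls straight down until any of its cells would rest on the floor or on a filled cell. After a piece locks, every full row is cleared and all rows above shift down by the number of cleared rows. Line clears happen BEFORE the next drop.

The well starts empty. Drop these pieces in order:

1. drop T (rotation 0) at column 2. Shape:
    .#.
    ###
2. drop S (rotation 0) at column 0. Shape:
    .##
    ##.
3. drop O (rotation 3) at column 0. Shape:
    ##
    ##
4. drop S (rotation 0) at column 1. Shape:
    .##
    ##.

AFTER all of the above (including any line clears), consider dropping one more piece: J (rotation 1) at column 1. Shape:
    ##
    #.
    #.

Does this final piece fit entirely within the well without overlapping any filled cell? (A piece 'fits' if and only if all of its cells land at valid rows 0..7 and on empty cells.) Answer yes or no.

Answer: yes

Derivation:
Drop 1: T rot0 at col 2 lands with bottom-row=0; cleared 0 line(s) (total 0); column heights now [0 0 1 2 1 0], max=2
Drop 2: S rot0 at col 0 lands with bottom-row=0; cleared 0 line(s) (total 0); column heights now [1 2 2 2 1 0], max=2
Drop 3: O rot3 at col 0 lands with bottom-row=2; cleared 0 line(s) (total 0); column heights now [4 4 2 2 1 0], max=4
Drop 4: S rot0 at col 1 lands with bottom-row=4; cleared 0 line(s) (total 0); column heights now [4 5 6 6 1 0], max=6
Test piece J rot1 at col 1 (width 2): heights before test = [4 5 6 6 1 0]; fits = True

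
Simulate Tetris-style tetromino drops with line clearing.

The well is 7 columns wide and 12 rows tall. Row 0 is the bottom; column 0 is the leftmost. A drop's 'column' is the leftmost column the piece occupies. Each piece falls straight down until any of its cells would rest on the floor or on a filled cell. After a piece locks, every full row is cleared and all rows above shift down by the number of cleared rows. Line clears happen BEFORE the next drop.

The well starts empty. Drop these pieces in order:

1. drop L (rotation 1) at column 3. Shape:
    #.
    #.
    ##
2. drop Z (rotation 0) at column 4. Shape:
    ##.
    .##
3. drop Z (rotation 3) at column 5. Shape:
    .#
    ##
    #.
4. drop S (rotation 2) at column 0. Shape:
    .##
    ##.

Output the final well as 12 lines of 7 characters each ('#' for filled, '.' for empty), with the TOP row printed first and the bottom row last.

Drop 1: L rot1 at col 3 lands with bottom-row=0; cleared 0 line(s) (total 0); column heights now [0 0 0 3 1 0 0], max=3
Drop 2: Z rot0 at col 4 lands with bottom-row=0; cleared 0 line(s) (total 0); column heights now [0 0 0 3 2 2 1], max=3
Drop 3: Z rot3 at col 5 lands with bottom-row=2; cleared 0 line(s) (total 0); column heights now [0 0 0 3 2 4 5], max=5
Drop 4: S rot2 at col 0 lands with bottom-row=0; cleared 0 line(s) (total 0); column heights now [1 2 2 3 2 4 5], max=5

Answer: .......
.......
.......
.......
.......
.......
.......
......#
.....##
...#.#.
.#####.
##.####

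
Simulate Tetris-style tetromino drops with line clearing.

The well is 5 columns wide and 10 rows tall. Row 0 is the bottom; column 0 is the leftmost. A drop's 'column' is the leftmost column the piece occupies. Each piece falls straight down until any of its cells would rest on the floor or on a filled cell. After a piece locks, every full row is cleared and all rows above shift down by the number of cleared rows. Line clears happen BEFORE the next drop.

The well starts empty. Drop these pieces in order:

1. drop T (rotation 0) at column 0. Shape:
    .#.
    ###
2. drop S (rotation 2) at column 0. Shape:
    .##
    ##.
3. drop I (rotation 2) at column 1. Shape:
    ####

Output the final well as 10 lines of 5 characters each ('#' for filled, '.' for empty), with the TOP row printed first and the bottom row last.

Drop 1: T rot0 at col 0 lands with bottom-row=0; cleared 0 line(s) (total 0); column heights now [1 2 1 0 0], max=2
Drop 2: S rot2 at col 0 lands with bottom-row=2; cleared 0 line(s) (total 0); column heights now [3 4 4 0 0], max=4
Drop 3: I rot2 at col 1 lands with bottom-row=4; cleared 0 line(s) (total 0); column heights now [3 5 5 5 5], max=5

Answer: .....
.....
.....
.....
.....
.####
.##..
##...
.#...
###..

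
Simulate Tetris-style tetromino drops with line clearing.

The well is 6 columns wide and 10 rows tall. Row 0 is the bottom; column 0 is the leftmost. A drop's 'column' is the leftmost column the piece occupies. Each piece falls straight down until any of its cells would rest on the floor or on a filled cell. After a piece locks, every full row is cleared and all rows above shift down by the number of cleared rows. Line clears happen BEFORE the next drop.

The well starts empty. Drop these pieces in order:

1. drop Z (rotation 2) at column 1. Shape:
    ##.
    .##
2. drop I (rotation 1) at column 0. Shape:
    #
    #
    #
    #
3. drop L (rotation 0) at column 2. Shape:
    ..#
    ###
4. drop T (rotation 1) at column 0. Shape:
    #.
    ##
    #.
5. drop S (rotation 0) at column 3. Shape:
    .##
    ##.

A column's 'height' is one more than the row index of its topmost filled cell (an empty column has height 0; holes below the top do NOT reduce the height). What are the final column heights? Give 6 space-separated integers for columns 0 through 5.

Answer: 7 6 3 5 6 6

Derivation:
Drop 1: Z rot2 at col 1 lands with bottom-row=0; cleared 0 line(s) (total 0); column heights now [0 2 2 1 0 0], max=2
Drop 2: I rot1 at col 0 lands with bottom-row=0; cleared 0 line(s) (total 0); column heights now [4 2 2 1 0 0], max=4
Drop 3: L rot0 at col 2 lands with bottom-row=2; cleared 0 line(s) (total 0); column heights now [4 2 3 3 4 0], max=4
Drop 4: T rot1 at col 0 lands with bottom-row=4; cleared 0 line(s) (total 0); column heights now [7 6 3 3 4 0], max=7
Drop 5: S rot0 at col 3 lands with bottom-row=4; cleared 0 line(s) (total 0); column heights now [7 6 3 5 6 6], max=7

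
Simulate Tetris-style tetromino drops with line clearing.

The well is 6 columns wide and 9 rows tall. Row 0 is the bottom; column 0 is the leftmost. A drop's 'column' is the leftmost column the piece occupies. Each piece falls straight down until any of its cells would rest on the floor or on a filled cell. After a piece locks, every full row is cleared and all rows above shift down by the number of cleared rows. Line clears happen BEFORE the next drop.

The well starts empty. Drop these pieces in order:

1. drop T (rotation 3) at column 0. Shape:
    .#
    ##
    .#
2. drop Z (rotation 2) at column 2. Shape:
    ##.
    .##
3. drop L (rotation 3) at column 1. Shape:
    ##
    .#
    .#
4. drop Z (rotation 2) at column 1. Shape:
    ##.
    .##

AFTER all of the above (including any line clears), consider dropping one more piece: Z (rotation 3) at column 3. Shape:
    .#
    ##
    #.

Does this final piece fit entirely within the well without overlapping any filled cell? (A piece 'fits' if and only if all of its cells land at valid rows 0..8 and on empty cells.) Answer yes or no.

Answer: yes

Derivation:
Drop 1: T rot3 at col 0 lands with bottom-row=0; cleared 0 line(s) (total 0); column heights now [2 3 0 0 0 0], max=3
Drop 2: Z rot2 at col 2 lands with bottom-row=0; cleared 0 line(s) (total 0); column heights now [2 3 2 2 1 0], max=3
Drop 3: L rot3 at col 1 lands with bottom-row=2; cleared 0 line(s) (total 0); column heights now [2 5 5 2 1 0], max=5
Drop 4: Z rot2 at col 1 lands with bottom-row=5; cleared 0 line(s) (total 0); column heights now [2 7 7 6 1 0], max=7
Test piece Z rot3 at col 3 (width 2): heights before test = [2 7 7 6 1 0]; fits = True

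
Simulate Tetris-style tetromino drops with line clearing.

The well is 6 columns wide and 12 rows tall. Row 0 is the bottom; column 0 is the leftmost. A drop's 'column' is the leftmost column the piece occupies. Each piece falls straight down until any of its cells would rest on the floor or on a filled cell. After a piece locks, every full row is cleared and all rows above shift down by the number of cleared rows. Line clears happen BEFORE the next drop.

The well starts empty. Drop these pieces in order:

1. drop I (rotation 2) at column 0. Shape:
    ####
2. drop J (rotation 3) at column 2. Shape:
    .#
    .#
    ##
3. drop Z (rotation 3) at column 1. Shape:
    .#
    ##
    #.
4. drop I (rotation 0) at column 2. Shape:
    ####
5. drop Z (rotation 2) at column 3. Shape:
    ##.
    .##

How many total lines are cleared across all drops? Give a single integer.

Drop 1: I rot2 at col 0 lands with bottom-row=0; cleared 0 line(s) (total 0); column heights now [1 1 1 1 0 0], max=1
Drop 2: J rot3 at col 2 lands with bottom-row=1; cleared 0 line(s) (total 0); column heights now [1 1 2 4 0 0], max=4
Drop 3: Z rot3 at col 1 lands with bottom-row=1; cleared 0 line(s) (total 0); column heights now [1 3 4 4 0 0], max=4
Drop 4: I rot0 at col 2 lands with bottom-row=4; cleared 0 line(s) (total 0); column heights now [1 3 5 5 5 5], max=5
Drop 5: Z rot2 at col 3 lands with bottom-row=5; cleared 0 line(s) (total 0); column heights now [1 3 5 7 7 6], max=7

Answer: 0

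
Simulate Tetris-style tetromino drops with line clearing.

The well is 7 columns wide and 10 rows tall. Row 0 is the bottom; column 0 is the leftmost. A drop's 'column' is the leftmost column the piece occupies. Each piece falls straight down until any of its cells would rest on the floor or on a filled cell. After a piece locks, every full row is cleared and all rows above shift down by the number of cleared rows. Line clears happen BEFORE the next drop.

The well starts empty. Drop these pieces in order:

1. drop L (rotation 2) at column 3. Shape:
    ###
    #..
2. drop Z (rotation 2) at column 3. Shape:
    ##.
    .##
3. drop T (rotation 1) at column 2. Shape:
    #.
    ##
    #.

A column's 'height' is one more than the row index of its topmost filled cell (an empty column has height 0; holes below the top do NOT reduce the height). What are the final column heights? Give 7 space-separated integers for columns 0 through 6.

Drop 1: L rot2 at col 3 lands with bottom-row=0; cleared 0 line(s) (total 0); column heights now [0 0 0 2 2 2 0], max=2
Drop 2: Z rot2 at col 3 lands with bottom-row=2; cleared 0 line(s) (total 0); column heights now [0 0 0 4 4 3 0], max=4
Drop 3: T rot1 at col 2 lands with bottom-row=3; cleared 0 line(s) (total 0); column heights now [0 0 6 5 4 3 0], max=6

Answer: 0 0 6 5 4 3 0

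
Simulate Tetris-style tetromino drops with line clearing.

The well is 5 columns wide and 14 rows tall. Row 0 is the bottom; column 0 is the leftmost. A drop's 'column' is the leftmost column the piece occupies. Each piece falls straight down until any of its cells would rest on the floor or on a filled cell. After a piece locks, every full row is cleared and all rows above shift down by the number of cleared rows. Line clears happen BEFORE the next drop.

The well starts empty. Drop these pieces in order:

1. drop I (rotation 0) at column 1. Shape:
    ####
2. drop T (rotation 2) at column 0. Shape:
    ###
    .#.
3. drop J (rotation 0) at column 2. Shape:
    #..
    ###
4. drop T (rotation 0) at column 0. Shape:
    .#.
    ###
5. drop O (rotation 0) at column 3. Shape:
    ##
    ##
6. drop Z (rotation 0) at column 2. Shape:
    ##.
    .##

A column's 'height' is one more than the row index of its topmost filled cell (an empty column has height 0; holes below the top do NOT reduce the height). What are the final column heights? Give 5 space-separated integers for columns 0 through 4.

Drop 1: I rot0 at col 1 lands with bottom-row=0; cleared 0 line(s) (total 0); column heights now [0 1 1 1 1], max=1
Drop 2: T rot2 at col 0 lands with bottom-row=1; cleared 0 line(s) (total 0); column heights now [3 3 3 1 1], max=3
Drop 3: J rot0 at col 2 lands with bottom-row=3; cleared 0 line(s) (total 0); column heights now [3 3 5 4 4], max=5
Drop 4: T rot0 at col 0 lands with bottom-row=5; cleared 0 line(s) (total 0); column heights now [6 7 6 4 4], max=7
Drop 5: O rot0 at col 3 lands with bottom-row=4; cleared 1 line(s) (total 1); column heights now [3 6 5 5 5], max=6
Drop 6: Z rot0 at col 2 lands with bottom-row=5; cleared 0 line(s) (total 1); column heights now [3 6 7 7 6], max=7

Answer: 3 6 7 7 6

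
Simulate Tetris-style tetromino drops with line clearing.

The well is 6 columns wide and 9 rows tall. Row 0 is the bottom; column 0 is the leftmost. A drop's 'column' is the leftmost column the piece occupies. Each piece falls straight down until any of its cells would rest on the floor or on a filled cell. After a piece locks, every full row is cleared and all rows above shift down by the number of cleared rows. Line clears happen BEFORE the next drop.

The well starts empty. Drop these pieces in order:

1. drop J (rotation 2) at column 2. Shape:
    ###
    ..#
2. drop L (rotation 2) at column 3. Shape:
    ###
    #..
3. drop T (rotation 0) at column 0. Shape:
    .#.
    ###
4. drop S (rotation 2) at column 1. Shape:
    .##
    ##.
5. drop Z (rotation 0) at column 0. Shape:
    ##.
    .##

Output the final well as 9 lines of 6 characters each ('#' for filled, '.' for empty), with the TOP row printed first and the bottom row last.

Answer: ......
##....
.##...
..##..
.##...
.#.###
####..
..###.
....#.

Derivation:
Drop 1: J rot2 at col 2 lands with bottom-row=0; cleared 0 line(s) (total 0); column heights now [0 0 2 2 2 0], max=2
Drop 2: L rot2 at col 3 lands with bottom-row=2; cleared 0 line(s) (total 0); column heights now [0 0 2 4 4 4], max=4
Drop 3: T rot0 at col 0 lands with bottom-row=2; cleared 0 line(s) (total 0); column heights now [3 4 3 4 4 4], max=4
Drop 4: S rot2 at col 1 lands with bottom-row=4; cleared 0 line(s) (total 0); column heights now [3 5 6 6 4 4], max=6
Drop 5: Z rot0 at col 0 lands with bottom-row=6; cleared 0 line(s) (total 0); column heights now [8 8 7 6 4 4], max=8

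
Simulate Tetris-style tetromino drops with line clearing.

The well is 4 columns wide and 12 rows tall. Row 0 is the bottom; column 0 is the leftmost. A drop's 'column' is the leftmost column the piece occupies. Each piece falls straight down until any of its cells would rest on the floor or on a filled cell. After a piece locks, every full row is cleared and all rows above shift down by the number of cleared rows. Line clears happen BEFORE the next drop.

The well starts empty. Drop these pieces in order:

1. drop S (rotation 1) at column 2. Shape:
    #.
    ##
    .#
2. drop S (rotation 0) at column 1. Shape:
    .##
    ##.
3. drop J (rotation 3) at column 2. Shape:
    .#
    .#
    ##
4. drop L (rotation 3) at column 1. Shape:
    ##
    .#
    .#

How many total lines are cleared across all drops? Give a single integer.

Answer: 0

Derivation:
Drop 1: S rot1 at col 2 lands with bottom-row=0; cleared 0 line(s) (total 0); column heights now [0 0 3 2], max=3
Drop 2: S rot0 at col 1 lands with bottom-row=3; cleared 0 line(s) (total 0); column heights now [0 4 5 5], max=5
Drop 3: J rot3 at col 2 lands with bottom-row=5; cleared 0 line(s) (total 0); column heights now [0 4 6 8], max=8
Drop 4: L rot3 at col 1 lands with bottom-row=6; cleared 0 line(s) (total 0); column heights now [0 9 9 8], max=9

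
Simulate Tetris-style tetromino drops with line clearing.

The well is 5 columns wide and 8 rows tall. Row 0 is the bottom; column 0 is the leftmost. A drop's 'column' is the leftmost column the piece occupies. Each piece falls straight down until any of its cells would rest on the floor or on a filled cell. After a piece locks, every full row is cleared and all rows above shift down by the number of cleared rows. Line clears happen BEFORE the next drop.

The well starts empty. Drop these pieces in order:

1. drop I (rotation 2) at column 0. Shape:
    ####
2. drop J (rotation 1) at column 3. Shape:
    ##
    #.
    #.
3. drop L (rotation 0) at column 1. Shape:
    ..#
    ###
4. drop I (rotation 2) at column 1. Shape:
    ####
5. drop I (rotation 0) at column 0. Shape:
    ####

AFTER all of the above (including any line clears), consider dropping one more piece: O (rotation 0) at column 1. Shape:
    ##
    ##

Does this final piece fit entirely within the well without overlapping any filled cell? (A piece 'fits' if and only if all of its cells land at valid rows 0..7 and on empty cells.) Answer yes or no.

Answer: no

Derivation:
Drop 1: I rot2 at col 0 lands with bottom-row=0; cleared 0 line(s) (total 0); column heights now [1 1 1 1 0], max=1
Drop 2: J rot1 at col 3 lands with bottom-row=1; cleared 0 line(s) (total 0); column heights now [1 1 1 4 4], max=4
Drop 3: L rot0 at col 1 lands with bottom-row=4; cleared 0 line(s) (total 0); column heights now [1 5 5 6 4], max=6
Drop 4: I rot2 at col 1 lands with bottom-row=6; cleared 0 line(s) (total 0); column heights now [1 7 7 7 7], max=7
Drop 5: I rot0 at col 0 lands with bottom-row=7; cleared 0 line(s) (total 0); column heights now [8 8 8 8 7], max=8
Test piece O rot0 at col 1 (width 2): heights before test = [8 8 8 8 7]; fits = False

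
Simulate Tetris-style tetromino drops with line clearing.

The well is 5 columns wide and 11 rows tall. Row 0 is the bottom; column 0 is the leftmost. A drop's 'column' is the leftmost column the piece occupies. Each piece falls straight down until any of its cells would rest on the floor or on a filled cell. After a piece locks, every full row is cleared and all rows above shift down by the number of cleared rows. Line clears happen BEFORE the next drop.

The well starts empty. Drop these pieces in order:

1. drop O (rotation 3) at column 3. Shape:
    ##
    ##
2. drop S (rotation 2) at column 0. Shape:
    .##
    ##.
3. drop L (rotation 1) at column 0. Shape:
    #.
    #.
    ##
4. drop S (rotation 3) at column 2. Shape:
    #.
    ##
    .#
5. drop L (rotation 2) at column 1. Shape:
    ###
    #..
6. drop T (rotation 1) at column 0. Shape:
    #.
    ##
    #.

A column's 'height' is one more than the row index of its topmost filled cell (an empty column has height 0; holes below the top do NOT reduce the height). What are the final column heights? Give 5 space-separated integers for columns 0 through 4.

Drop 1: O rot3 at col 3 lands with bottom-row=0; cleared 0 line(s) (total 0); column heights now [0 0 0 2 2], max=2
Drop 2: S rot2 at col 0 lands with bottom-row=0; cleared 0 line(s) (total 0); column heights now [1 2 2 2 2], max=2
Drop 3: L rot1 at col 0 lands with bottom-row=2; cleared 0 line(s) (total 0); column heights now [5 3 2 2 2], max=5
Drop 4: S rot3 at col 2 lands with bottom-row=2; cleared 0 line(s) (total 0); column heights now [5 3 5 4 2], max=5
Drop 5: L rot2 at col 1 lands with bottom-row=4; cleared 0 line(s) (total 0); column heights now [5 6 6 6 2], max=6
Drop 6: T rot1 at col 0 lands with bottom-row=5; cleared 0 line(s) (total 0); column heights now [8 7 6 6 2], max=8

Answer: 8 7 6 6 2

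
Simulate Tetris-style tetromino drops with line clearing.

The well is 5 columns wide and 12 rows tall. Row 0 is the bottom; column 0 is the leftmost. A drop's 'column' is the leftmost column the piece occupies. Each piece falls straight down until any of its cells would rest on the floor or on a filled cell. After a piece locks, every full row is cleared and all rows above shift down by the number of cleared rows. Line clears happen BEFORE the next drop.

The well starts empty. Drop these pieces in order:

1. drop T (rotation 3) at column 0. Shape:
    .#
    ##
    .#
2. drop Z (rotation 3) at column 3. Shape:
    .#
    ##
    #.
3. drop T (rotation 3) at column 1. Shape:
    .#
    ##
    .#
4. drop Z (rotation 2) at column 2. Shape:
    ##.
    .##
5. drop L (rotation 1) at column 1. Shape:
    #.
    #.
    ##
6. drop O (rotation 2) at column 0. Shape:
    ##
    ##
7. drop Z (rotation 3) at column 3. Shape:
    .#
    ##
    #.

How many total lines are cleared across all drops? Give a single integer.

Drop 1: T rot3 at col 0 lands with bottom-row=0; cleared 0 line(s) (total 0); column heights now [2 3 0 0 0], max=3
Drop 2: Z rot3 at col 3 lands with bottom-row=0; cleared 0 line(s) (total 0); column heights now [2 3 0 2 3], max=3
Drop 3: T rot3 at col 1 lands with bottom-row=2; cleared 0 line(s) (total 0); column heights now [2 4 5 2 3], max=5
Drop 4: Z rot2 at col 2 lands with bottom-row=4; cleared 0 line(s) (total 0); column heights now [2 4 6 6 5], max=6
Drop 5: L rot1 at col 1 lands with bottom-row=6; cleared 0 line(s) (total 0); column heights now [2 9 7 6 5], max=9
Drop 6: O rot2 at col 0 lands with bottom-row=9; cleared 0 line(s) (total 0); column heights now [11 11 7 6 5], max=11
Drop 7: Z rot3 at col 3 lands with bottom-row=6; cleared 0 line(s) (total 0); column heights now [11 11 7 8 9], max=11

Answer: 0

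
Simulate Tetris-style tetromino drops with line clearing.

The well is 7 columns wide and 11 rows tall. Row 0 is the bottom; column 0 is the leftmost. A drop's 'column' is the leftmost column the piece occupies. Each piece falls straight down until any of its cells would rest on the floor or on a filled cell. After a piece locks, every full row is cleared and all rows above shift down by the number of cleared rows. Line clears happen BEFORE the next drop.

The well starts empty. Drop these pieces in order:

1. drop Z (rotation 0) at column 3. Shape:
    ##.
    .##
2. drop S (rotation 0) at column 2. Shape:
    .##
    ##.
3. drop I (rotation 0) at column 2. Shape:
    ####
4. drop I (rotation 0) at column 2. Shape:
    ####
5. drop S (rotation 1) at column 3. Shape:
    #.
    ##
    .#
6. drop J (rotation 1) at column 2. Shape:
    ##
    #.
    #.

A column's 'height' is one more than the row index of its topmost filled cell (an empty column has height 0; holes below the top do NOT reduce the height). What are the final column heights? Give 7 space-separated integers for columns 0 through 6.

Answer: 0 0 10 10 8 6 0

Derivation:
Drop 1: Z rot0 at col 3 lands with bottom-row=0; cleared 0 line(s) (total 0); column heights now [0 0 0 2 2 1 0], max=2
Drop 2: S rot0 at col 2 lands with bottom-row=2; cleared 0 line(s) (total 0); column heights now [0 0 3 4 4 1 0], max=4
Drop 3: I rot0 at col 2 lands with bottom-row=4; cleared 0 line(s) (total 0); column heights now [0 0 5 5 5 5 0], max=5
Drop 4: I rot0 at col 2 lands with bottom-row=5; cleared 0 line(s) (total 0); column heights now [0 0 6 6 6 6 0], max=6
Drop 5: S rot1 at col 3 lands with bottom-row=6; cleared 0 line(s) (total 0); column heights now [0 0 6 9 8 6 0], max=9
Drop 6: J rot1 at col 2 lands with bottom-row=7; cleared 0 line(s) (total 0); column heights now [0 0 10 10 8 6 0], max=10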